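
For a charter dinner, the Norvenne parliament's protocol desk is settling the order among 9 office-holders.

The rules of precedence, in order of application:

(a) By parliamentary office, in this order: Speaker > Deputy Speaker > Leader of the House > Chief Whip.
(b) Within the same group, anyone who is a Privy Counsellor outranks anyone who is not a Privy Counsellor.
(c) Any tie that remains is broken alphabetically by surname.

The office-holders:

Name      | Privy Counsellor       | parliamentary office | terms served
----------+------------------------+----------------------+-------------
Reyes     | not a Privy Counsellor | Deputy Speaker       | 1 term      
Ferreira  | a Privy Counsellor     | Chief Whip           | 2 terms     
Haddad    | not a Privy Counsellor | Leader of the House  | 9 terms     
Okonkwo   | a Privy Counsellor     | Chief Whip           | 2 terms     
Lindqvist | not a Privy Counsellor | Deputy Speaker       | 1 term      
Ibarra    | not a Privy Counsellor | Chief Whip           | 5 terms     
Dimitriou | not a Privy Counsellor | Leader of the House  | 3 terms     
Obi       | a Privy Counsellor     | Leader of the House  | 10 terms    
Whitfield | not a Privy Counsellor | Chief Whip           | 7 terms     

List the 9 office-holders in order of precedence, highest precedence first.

Lindqvist, Reyes, Obi, Dimitriou, Haddad, Ferreira, Okonkwo, Ibarra, Whitfield

By parliamentary office: Lindqvist and Reyes (Deputy Speaker); then Obi, Dimitriou and Haddad (Leader of the House); then Ferreira, Okonkwo, Ibarra and Whitfield (Chief Whip).
Lindqvist and Reyes are each not a Privy Counsellor, so the next rule applies.
Among Lindqvist and Reyes, alphabetically by surname: Lindqvist before Reyes.
Among Obi, Dimitriou and Haddad, a Privy Counsellor before not a Privy Counsellor: Obi (a Privy Counsellor) before Dimitriou and Haddad (not a Privy Counsellor).
Among Dimitriou and Haddad, alphabetically by surname: Dimitriou before Haddad.
Among Ferreira, Okonkwo, Ibarra and Whitfield, a Privy Counsellor before not a Privy Counsellor: Ferreira and Okonkwo (a Privy Counsellor) before Ibarra and Whitfield (not a Privy Counsellor).
Among Ferreira and Okonkwo, alphabetically by surname: Ferreira before Okonkwo.
Among Ibarra and Whitfield, alphabetically by surname: Ibarra before Whitfield.
Full order: Lindqvist, Reyes, Obi, Dimitriou, Haddad, Ferreira, Okonkwo, Ibarra, Whitfield.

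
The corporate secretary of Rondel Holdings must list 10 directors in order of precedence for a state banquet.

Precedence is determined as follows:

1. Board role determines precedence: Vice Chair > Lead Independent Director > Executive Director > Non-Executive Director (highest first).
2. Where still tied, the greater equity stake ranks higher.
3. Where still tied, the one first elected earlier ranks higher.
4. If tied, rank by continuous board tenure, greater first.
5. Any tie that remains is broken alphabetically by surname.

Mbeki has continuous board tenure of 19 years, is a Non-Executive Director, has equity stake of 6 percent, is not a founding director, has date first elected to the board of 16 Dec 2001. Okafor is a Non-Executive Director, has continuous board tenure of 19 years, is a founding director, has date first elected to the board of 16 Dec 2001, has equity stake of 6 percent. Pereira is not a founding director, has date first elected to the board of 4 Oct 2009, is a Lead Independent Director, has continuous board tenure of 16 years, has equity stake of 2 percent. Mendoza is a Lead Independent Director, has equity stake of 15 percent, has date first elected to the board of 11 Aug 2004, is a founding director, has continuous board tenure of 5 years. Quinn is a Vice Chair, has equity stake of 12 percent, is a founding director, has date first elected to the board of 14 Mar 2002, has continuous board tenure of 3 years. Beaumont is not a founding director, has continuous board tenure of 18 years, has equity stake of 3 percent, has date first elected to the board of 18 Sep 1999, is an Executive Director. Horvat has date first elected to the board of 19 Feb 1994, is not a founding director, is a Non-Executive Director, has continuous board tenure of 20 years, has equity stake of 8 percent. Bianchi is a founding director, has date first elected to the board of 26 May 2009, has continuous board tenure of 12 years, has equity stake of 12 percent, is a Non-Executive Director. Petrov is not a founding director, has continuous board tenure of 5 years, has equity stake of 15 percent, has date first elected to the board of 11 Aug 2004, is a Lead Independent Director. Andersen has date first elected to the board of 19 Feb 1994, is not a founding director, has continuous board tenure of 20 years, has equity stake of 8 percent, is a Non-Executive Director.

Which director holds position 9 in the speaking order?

By board role: Quinn (Vice Chair); then Mendoza, Petrov and Pereira (Lead Independent Director); then Beaumont (Executive Director); then Bianchi, Andersen, Horvat, Mbeki and Okafor (Non-Executive Director).
Among Mendoza, Petrov and Pereira, by equity stake (higher first): Mendoza and Petrov (15 percent) before Pereira (2 percent).
Mendoza and Petrov both have date first elected to the board 11 Aug 2004, so the next rule applies.
Mendoza and Petrov both have continuous board tenure 5 years, so the next rule applies.
Among Mendoza and Petrov, alphabetically by surname: Mendoza before Petrov.
Among Bianchi, Andersen, Horvat, Mbeki and Okafor, by equity stake (higher first): Bianchi (12 percent) before Andersen and Horvat (8 percent) before Mbeki and Okafor (6 percent).
Andersen and Horvat both have date first elected to the board 19 Feb 1994, so the next rule applies.
Andersen and Horvat both have continuous board tenure 20 years, so the next rule applies.
Among Andersen and Horvat, alphabetically by surname: Andersen before Horvat.
Mbeki and Okafor both have date first elected to the board 16 Dec 2001, so the next rule applies.
Mbeki and Okafor both have continuous board tenure 19 years, so the next rule applies.
Among Mbeki and Okafor, alphabetically by surname: Mbeki before Okafor.
Order: Quinn, Mendoza, Petrov, Pereira, Beaumont, Bianchi, Andersen, Horvat, Mbeki, Okafor.

Mbeki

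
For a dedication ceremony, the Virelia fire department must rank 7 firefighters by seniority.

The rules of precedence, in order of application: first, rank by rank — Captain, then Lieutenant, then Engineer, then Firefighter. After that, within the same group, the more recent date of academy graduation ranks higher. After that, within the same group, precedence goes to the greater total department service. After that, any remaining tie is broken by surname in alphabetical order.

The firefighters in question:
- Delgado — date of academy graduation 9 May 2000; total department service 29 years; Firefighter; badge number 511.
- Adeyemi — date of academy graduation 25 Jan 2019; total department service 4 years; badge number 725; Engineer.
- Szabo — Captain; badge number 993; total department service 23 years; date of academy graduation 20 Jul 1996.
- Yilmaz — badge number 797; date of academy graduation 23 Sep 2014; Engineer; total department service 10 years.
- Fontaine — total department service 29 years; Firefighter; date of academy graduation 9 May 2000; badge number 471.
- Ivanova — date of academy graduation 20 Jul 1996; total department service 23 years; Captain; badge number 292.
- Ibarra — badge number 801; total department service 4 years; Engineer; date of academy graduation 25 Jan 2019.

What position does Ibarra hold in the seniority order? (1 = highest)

4

By rank: Ivanova and Szabo (Captain); then Adeyemi, Ibarra and Yilmaz (Engineer); then Delgado and Fontaine (Firefighter).
Ivanova and Szabo both have date of academy graduation 20 Jul 1996, so the next rule applies.
Ivanova and Szabo both have total department service 23 years, so the next rule applies.
Among Ivanova and Szabo, alphabetically by surname: Ivanova before Szabo.
Among Adeyemi, Ibarra and Yilmaz, by date of academy graduation (later first): Adeyemi and Ibarra (25 Jan 2019) before Yilmaz (23 Sep 2014).
Adeyemi and Ibarra both have total department service 4 years, so the next rule applies.
Among Adeyemi and Ibarra, alphabetically by surname: Adeyemi before Ibarra.
Delgado and Fontaine both have date of academy graduation 9 May 2000, so the next rule applies.
Delgado and Fontaine both have total department service 29 years, so the next rule applies.
Among Delgado and Fontaine, alphabetically by surname: Delgado before Fontaine.
Order: Ivanova, Szabo, Adeyemi, Ibarra, Yilmaz, Delgado, Fontaine. So position 4.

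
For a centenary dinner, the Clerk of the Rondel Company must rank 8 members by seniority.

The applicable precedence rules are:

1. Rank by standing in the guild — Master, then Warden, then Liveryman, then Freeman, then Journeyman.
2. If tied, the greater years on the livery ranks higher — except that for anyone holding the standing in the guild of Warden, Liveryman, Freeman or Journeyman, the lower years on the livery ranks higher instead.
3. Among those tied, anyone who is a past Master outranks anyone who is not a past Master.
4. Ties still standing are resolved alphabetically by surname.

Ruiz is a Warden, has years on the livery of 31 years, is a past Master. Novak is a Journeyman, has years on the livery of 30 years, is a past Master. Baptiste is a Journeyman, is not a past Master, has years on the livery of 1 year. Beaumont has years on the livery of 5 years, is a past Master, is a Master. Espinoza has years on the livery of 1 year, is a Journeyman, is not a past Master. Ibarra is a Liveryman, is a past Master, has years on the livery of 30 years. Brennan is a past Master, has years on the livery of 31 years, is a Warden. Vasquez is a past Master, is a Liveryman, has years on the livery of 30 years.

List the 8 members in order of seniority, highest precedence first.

Beaumont, Brennan, Ruiz, Ibarra, Vasquez, Baptiste, Espinoza, Novak

By standing in the guild: Beaumont (Master); then Brennan and Ruiz (Warden); then Ibarra and Vasquez (Liveryman); then Baptiste, Espinoza and Novak (Journeyman).
Brennan and Ruiz both have years on the livery 31 years, so the next rule applies.
Brennan and Ruiz are each a past Master, so the next rule applies.
Among Brennan and Ruiz, alphabetically by surname: Brennan before Ruiz.
Ibarra and Vasquez both have years on the livery 30 years, so the next rule applies.
Ibarra and Vasquez are each a past Master, so the next rule applies.
Among Ibarra and Vasquez, alphabetically by surname: Ibarra before Vasquez.
Among Baptiste, Espinoza and Novak, by years on the livery (lower first) (reversed rule for this group): Baptiste and Espinoza (1 year) before Novak (30 years).
Baptiste and Espinoza are each not a past Master, so the next rule applies.
Among Baptiste and Espinoza, alphabetically by surname: Baptiste before Espinoza.
Full order: Beaumont, Brennan, Ruiz, Ibarra, Vasquez, Baptiste, Espinoza, Novak.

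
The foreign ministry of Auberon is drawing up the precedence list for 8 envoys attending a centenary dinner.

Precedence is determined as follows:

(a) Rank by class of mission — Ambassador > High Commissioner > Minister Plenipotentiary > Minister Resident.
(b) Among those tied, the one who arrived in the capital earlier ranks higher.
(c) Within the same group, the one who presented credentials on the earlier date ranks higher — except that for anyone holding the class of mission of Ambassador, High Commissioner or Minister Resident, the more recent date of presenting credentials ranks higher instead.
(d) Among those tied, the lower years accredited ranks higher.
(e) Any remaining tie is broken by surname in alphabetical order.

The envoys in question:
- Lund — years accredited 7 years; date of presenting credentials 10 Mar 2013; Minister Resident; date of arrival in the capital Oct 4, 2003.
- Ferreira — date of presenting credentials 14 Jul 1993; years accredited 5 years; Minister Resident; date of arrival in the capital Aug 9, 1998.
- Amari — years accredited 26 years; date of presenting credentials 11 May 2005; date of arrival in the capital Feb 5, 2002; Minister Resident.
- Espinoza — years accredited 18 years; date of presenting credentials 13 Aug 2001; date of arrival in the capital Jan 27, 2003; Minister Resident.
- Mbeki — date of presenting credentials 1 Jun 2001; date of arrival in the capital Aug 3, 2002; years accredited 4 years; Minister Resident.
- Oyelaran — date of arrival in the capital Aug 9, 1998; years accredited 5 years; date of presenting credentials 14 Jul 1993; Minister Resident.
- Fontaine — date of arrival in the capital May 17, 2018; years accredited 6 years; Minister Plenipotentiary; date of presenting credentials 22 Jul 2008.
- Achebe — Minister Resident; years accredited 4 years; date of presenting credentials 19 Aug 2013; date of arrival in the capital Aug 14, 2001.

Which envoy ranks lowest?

By class of mission: Fontaine (Minister Plenipotentiary); then Ferreira, Oyelaran, Achebe, Amari, Mbeki, Espinoza and Lund (Minister Resident).
Among Ferreira, Oyelaran, Achebe, Amari, Mbeki, Espinoza and Lund, by date of arrival in the capital (earlier first): Ferreira and Oyelaran (Aug 9, 1998) before Achebe (Aug 14, 2001) before Amari (Feb 5, 2002) before Mbeki (Aug 3, 2002) before Espinoza (Jan 27, 2003) before Lund (Oct 4, 2003).
Ferreira and Oyelaran both have date of presenting credentials 14 Jul 1993, so the next rule applies.
Ferreira and Oyelaran both have years accredited 5 years, so the next rule applies.
Among Ferreira and Oyelaran, alphabetically by surname: Ferreira before Oyelaran.
Order: Fontaine, Ferreira, Oyelaran, Achebe, Amari, Mbeki, Espinoza, Lund.

Lund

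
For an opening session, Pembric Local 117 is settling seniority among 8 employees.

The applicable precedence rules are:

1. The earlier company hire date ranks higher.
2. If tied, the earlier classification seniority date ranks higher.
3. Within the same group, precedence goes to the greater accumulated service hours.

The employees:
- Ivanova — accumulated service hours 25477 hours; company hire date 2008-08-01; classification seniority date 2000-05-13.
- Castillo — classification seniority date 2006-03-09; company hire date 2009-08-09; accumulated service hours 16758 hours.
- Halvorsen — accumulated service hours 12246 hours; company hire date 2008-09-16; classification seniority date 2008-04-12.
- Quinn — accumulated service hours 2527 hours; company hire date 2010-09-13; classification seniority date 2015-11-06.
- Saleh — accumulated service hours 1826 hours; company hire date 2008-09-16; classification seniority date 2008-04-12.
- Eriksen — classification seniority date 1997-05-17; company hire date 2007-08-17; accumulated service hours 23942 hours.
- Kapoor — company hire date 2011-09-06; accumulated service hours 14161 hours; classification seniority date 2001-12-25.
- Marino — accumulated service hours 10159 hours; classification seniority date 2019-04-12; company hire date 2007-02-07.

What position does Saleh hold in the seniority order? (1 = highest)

5

By company hire date (earlier first): Marino (2007-02-07); then Eriksen (2007-08-17); then Ivanova (2008-08-01); then Halvorsen and Saleh (both 2008-09-16); then Castillo (2009-08-09); then Quinn (2010-09-13); then Kapoor (2011-09-06).
Halvorsen and Saleh both have classification seniority date 2008-04-12, so the next rule applies.
Among Halvorsen and Saleh, by accumulated service hours (higher first): Halvorsen (12246 hours) before Saleh (1826 hours).
Order: Marino, Eriksen, Ivanova, Halvorsen, Saleh, Castillo, Quinn, Kapoor. So position 5.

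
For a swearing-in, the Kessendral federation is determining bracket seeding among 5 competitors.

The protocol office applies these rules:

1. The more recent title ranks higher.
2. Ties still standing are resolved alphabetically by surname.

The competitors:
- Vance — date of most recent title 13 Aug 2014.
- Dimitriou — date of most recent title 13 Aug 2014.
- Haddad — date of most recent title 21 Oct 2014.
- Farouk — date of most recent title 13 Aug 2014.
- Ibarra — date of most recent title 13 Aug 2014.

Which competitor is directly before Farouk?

By date of most recent title (later first): Haddad (21 Oct 2014); then Dimitriou, Farouk, Ibarra and Vance (each 13 Aug 2014).
Among Dimitriou, Farouk, Ibarra and Vance, alphabetically by surname: Dimitriou before Farouk before Ibarra before Vance.
Order: Haddad, Dimitriou, Farouk, Ibarra, Vance.

Dimitriou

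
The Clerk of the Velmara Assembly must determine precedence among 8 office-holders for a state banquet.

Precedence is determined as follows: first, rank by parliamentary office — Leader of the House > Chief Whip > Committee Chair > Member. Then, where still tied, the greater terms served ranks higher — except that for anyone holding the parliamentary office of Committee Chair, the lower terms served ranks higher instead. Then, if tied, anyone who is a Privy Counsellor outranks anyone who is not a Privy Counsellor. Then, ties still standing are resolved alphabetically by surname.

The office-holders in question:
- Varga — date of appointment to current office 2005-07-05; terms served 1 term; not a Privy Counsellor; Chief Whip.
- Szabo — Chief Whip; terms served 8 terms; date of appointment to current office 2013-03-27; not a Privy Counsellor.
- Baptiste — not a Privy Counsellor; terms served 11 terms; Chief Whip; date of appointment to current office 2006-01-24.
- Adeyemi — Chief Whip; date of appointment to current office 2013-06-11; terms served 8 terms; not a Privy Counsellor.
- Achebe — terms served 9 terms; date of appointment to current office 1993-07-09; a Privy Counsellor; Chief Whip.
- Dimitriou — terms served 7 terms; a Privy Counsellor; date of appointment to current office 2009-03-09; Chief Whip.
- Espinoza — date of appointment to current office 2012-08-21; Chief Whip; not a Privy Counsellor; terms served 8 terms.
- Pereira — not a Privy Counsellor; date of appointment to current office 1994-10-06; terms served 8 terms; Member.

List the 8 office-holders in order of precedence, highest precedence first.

Baptiste, Achebe, Adeyemi, Espinoza, Szabo, Dimitriou, Varga, Pereira

By parliamentary office: Baptiste, Achebe, Adeyemi, Espinoza, Szabo, Dimitriou and Varga (Chief Whip); then Pereira (Member).
Among Baptiste, Achebe, Adeyemi, Espinoza, Szabo, Dimitriou and Varga, by terms served (higher first): Baptiste (11 terms) before Achebe (9 terms) before Adeyemi, Espinoza and Szabo (8 terms) before Dimitriou (7 terms) before Varga (1 term).
Adeyemi, Espinoza and Szabo are each not a Privy Counsellor, so the next rule applies.
Among Adeyemi, Espinoza and Szabo, alphabetically by surname: Adeyemi before Espinoza before Szabo.
Full order: Baptiste, Achebe, Adeyemi, Espinoza, Szabo, Dimitriou, Varga, Pereira.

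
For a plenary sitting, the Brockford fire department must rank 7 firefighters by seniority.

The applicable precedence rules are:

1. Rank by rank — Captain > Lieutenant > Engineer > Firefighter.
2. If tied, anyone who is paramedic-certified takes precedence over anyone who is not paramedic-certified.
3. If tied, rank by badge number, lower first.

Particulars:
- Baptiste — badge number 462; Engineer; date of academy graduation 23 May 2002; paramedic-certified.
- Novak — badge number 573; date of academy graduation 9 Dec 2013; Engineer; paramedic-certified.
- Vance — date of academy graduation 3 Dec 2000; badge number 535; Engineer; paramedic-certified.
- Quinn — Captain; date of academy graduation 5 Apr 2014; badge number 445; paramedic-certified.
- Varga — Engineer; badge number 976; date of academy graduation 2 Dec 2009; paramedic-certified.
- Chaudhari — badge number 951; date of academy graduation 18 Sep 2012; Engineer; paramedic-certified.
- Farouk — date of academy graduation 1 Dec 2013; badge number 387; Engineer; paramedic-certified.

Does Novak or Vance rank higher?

Vance

By rank: Quinn (Captain); then Farouk, Baptiste, Vance, Novak, Chaudhari and Varga (Engineer).
Farouk, Baptiste, Vance, Novak, Chaudhari and Varga are each paramedic-certified, so the next rule applies.
Among Farouk, Baptiste, Vance, Novak, Chaudhari and Varga, by badge number (lower first): Farouk (387) before Baptiste (462) before Vance (535) before Novak (573) before Chaudhari (951) before Varga (976).
So Vance takes precedence.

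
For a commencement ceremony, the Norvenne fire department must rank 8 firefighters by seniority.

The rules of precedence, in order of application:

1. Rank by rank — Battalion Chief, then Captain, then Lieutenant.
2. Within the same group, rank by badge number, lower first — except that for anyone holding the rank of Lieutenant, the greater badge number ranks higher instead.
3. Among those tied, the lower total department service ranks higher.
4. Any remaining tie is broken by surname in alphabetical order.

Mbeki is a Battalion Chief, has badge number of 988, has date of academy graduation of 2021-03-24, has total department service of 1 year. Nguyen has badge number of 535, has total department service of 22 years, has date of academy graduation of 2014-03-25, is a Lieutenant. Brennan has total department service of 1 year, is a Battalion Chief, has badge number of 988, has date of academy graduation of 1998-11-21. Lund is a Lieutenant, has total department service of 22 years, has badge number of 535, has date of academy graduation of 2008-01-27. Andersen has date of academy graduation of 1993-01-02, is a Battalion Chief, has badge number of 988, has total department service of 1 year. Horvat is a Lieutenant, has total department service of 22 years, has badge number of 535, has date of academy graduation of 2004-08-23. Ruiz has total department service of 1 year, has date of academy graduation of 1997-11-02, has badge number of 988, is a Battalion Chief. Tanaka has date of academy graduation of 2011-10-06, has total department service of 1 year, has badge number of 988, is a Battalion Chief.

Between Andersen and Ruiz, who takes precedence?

Andersen

By rank: Andersen, Brennan, Mbeki, Ruiz and Tanaka (Battalion Chief); then Horvat, Lund and Nguyen (Lieutenant).
Andersen, Brennan, Mbeki, Ruiz and Tanaka all have badge number 988, so the next rule applies.
Andersen, Brennan, Mbeki, Ruiz and Tanaka all have total department service 1 year, so the next rule applies.
Among Andersen, Brennan, Mbeki, Ruiz and Tanaka, alphabetically by surname: Andersen before Brennan before Mbeki before Ruiz before Tanaka.
Horvat, Lund and Nguyen all have badge number 535, so the next rule applies.
Horvat, Lund and Nguyen all have total department service 22 years, so the next rule applies.
Among Horvat, Lund and Nguyen, alphabetically by surname: Horvat before Lund before Nguyen.
So Andersen takes precedence.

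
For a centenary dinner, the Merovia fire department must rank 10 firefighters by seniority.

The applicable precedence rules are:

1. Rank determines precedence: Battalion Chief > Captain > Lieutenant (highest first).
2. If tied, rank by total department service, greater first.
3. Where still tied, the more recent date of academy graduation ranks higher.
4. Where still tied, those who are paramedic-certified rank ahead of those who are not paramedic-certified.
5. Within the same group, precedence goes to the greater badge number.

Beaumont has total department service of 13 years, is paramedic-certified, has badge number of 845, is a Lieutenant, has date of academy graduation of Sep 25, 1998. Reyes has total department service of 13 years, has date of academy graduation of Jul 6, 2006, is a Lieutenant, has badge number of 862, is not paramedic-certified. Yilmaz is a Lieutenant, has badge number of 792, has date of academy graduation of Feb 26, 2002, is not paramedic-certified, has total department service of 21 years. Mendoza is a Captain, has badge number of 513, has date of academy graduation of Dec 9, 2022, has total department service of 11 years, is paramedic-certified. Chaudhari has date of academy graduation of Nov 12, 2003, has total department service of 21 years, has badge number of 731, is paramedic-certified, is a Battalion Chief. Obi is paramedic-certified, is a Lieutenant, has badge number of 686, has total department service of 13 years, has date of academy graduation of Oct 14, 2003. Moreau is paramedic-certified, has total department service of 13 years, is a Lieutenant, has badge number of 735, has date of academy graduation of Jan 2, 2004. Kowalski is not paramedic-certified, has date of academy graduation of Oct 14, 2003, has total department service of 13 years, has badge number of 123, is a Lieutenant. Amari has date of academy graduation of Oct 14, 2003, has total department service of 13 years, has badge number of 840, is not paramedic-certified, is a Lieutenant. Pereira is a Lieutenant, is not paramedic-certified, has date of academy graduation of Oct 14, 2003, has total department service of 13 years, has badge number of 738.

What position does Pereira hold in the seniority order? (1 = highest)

8

By rank: Chaudhari (Battalion Chief); then Mendoza (Captain); then Yilmaz, Reyes, Moreau, Obi, Amari, Pereira, Kowalski and Beaumont (Lieutenant).
Among Yilmaz, Reyes, Moreau, Obi, Amari, Pereira, Kowalski and Beaumont, by total department service (higher first): Yilmaz (21 years) before Reyes, Moreau, Obi, Amari, Pereira, Kowalski and Beaumont (13 years).
Among Reyes, Moreau, Obi, Amari, Pereira, Kowalski and Beaumont, by date of academy graduation (later first): Reyes (Jul 6, 2006) before Moreau (Jan 2, 2004) before Obi, Amari, Pereira and Kowalski (Oct 14, 2003) before Beaumont (Sep 25, 1998).
Among Obi, Amari, Pereira and Kowalski, paramedic-certified before not paramedic-certified: Obi (paramedic-certified) before Amari, Pereira and Kowalski (not paramedic-certified).
Among Amari, Pereira and Kowalski, by badge number (higher first): Amari (840) before Pereira (738) before Kowalski (123).
Order: Chaudhari, Mendoza, Yilmaz, Reyes, Moreau, Obi, Amari, Pereira, Kowalski, Beaumont. So position 8.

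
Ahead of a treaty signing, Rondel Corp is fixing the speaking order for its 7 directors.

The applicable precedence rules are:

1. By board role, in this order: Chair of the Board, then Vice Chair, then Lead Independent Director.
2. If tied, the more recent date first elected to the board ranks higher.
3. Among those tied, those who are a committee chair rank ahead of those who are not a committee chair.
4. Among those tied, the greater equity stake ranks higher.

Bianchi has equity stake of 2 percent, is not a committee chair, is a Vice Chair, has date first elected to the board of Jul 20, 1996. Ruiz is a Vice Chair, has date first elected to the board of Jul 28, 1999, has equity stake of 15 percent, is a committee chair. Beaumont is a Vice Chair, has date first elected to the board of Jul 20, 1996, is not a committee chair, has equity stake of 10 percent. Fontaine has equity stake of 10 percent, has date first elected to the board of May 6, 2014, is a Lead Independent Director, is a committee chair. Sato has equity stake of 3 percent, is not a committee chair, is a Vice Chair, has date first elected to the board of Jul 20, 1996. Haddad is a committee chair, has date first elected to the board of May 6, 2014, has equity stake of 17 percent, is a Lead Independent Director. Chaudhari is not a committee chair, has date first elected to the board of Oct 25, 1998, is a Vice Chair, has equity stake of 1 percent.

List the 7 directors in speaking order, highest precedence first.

Ruiz, Chaudhari, Beaumont, Sato, Bianchi, Haddad, Fontaine

By board role: Ruiz, Chaudhari, Beaumont, Sato and Bianchi (Vice Chair); then Haddad and Fontaine (Lead Independent Director).
Among Ruiz, Chaudhari, Beaumont, Sato and Bianchi, by date first elected to the board (later first): Ruiz (Jul 28, 1999) before Chaudhari (Oct 25, 1998) before Beaumont, Sato and Bianchi (Jul 20, 1996).
Beaumont, Sato and Bianchi are each not a committee chair, so the next rule applies.
Among Beaumont, Sato and Bianchi, by equity stake (higher first): Beaumont (10 percent) before Sato (3 percent) before Bianchi (2 percent).
Haddad and Fontaine both have date first elected to the board May 6, 2014, so the next rule applies.
Haddad and Fontaine are each a committee chair, so the next rule applies.
Among Haddad and Fontaine, by equity stake (higher first): Haddad (17 percent) before Fontaine (10 percent).
Full order: Ruiz, Chaudhari, Beaumont, Sato, Bianchi, Haddad, Fontaine.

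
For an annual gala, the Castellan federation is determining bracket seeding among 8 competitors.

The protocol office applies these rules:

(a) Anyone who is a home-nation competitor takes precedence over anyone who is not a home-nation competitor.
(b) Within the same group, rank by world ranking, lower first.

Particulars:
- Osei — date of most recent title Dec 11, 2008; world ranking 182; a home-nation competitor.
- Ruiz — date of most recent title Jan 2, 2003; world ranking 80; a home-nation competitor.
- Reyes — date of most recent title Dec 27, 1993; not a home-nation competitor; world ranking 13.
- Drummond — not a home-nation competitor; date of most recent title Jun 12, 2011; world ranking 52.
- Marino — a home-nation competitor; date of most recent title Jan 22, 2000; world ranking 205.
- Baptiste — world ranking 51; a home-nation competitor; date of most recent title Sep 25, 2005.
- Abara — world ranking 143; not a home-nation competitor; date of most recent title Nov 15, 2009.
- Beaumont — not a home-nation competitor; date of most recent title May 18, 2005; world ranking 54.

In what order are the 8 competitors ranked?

Baptiste, Ruiz, Osei, Marino, Reyes, Drummond, Beaumont, Abara

By the first rule: Baptiste, Ruiz, Osei and Marino (each a home-nation competitor); then Reyes, Drummond, Beaumont and Abara (each not a home-nation competitor).
Among Baptiste, Ruiz, Osei and Marino, by world ranking (lower first): Baptiste (51) before Ruiz (80) before Osei (182) before Marino (205).
Among Reyes, Drummond, Beaumont and Abara, by world ranking (lower first): Reyes (13) before Drummond (52) before Beaumont (54) before Abara (143).
Full order: Baptiste, Ruiz, Osei, Marino, Reyes, Drummond, Beaumont, Abara.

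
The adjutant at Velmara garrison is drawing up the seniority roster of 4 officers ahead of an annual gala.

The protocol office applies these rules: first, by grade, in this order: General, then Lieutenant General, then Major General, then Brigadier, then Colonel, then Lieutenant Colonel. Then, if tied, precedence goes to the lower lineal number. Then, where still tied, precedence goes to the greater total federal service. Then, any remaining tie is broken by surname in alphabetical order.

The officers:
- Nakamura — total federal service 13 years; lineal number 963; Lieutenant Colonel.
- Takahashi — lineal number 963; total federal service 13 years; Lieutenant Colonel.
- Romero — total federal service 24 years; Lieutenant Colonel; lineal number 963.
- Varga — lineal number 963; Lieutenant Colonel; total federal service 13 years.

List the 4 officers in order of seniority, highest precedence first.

By grade: Romero, Nakamura, Takahashi and Varga (Lieutenant Colonel).
Romero, Nakamura, Takahashi and Varga all have lineal number 963, so the next rule applies.
Among Romero, Nakamura, Takahashi and Varga, by total federal service (higher first): Romero (24 years) before Nakamura, Takahashi and Varga (13 years).
Among Nakamura, Takahashi and Varga, alphabetically by surname: Nakamura before Takahashi before Varga.
Full order: Romero, Nakamura, Takahashi, Varga.

Romero, Nakamura, Takahashi, Varga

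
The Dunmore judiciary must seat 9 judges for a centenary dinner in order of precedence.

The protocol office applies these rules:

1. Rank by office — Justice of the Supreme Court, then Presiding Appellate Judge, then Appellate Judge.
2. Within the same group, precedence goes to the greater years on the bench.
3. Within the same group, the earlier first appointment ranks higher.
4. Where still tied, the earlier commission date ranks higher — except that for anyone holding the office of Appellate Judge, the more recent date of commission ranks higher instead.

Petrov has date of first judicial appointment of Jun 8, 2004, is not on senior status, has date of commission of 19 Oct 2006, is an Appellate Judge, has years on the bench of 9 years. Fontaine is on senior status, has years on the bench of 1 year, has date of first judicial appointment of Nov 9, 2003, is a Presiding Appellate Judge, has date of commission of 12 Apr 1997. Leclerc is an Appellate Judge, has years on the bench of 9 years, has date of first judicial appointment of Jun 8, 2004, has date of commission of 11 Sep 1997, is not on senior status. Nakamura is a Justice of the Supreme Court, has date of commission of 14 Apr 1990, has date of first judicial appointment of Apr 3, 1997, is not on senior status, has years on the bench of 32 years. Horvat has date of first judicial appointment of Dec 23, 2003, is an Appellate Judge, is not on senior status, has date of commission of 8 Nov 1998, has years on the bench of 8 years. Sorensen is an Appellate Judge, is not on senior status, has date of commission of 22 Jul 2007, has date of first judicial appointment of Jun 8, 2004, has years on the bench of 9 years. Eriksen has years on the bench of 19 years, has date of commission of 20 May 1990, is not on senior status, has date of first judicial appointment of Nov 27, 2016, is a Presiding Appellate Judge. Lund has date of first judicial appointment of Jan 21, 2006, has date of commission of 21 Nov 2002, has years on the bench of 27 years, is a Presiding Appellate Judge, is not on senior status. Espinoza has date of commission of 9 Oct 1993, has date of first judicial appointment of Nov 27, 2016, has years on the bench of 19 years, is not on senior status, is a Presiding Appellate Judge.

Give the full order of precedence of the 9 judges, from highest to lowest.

By office: Nakamura (Justice of the Supreme Court); then Lund, Eriksen, Espinoza and Fontaine (Presiding Appellate Judge); then Sorensen, Petrov, Leclerc and Horvat (Appellate Judge).
Among Lund, Eriksen, Espinoza and Fontaine, by years on the bench (higher first): Lund (27 years) before Eriksen and Espinoza (19 years) before Fontaine (1 year).
Eriksen and Espinoza both have date of first judicial appointment Nov 27, 2016, so the next rule applies.
Among Eriksen and Espinoza, by date of commission (earlier first): Eriksen (20 May 1990) before Espinoza (9 Oct 1993).
Among Sorensen, Petrov, Leclerc and Horvat, by years on the bench (higher first): Sorensen, Petrov and Leclerc (9 years) before Horvat (8 years).
Sorensen, Petrov and Leclerc all have date of first judicial appointment Jun 8, 2004, so the next rule applies.
Among Sorensen, Petrov and Leclerc, by date of commission (later first) (reversed rule for this group): Sorensen (22 Jul 2007) before Petrov (19 Oct 2006) before Leclerc (11 Sep 1997).
Full order: Nakamura, Lund, Eriksen, Espinoza, Fontaine, Sorensen, Petrov, Leclerc, Horvat.

Nakamura, Lund, Eriksen, Espinoza, Fontaine, Sorensen, Petrov, Leclerc, Horvat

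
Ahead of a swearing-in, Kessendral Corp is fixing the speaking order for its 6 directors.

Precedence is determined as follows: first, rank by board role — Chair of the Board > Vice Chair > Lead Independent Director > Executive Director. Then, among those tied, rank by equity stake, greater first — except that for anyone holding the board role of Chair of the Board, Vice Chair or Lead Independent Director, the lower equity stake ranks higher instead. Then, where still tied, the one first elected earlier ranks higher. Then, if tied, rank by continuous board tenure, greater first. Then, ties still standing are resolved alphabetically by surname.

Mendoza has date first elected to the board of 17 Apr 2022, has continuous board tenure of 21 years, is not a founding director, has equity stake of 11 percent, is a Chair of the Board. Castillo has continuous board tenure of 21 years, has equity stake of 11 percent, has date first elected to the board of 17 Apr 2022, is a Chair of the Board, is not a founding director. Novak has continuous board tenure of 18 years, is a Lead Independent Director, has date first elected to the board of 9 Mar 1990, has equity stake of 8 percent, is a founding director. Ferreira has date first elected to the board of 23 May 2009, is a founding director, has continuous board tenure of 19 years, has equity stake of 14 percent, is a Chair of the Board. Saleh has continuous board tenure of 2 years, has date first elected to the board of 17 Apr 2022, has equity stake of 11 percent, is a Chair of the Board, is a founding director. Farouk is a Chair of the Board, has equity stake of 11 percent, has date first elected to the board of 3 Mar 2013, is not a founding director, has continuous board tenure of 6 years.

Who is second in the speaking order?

By board role: Farouk, Castillo, Mendoza, Saleh and Ferreira (Chair of the Board); then Novak (Lead Independent Director).
Among Farouk, Castillo, Mendoza, Saleh and Ferreira, by equity stake (lower first) (reversed rule for this group): Farouk, Castillo, Mendoza and Saleh (11 percent) before Ferreira (14 percent).
Among Farouk, Castillo, Mendoza and Saleh, by date first elected to the board (earlier first): Farouk (3 Mar 2013) before Castillo, Mendoza and Saleh (17 Apr 2022).
Among Castillo, Mendoza and Saleh, by continuous board tenure (higher first): Castillo and Mendoza (21 years) before Saleh (2 years).
Among Castillo and Mendoza, alphabetically by surname: Castillo before Mendoza.
Order: Farouk, Castillo, Mendoza, Saleh, Ferreira, Novak.

Castillo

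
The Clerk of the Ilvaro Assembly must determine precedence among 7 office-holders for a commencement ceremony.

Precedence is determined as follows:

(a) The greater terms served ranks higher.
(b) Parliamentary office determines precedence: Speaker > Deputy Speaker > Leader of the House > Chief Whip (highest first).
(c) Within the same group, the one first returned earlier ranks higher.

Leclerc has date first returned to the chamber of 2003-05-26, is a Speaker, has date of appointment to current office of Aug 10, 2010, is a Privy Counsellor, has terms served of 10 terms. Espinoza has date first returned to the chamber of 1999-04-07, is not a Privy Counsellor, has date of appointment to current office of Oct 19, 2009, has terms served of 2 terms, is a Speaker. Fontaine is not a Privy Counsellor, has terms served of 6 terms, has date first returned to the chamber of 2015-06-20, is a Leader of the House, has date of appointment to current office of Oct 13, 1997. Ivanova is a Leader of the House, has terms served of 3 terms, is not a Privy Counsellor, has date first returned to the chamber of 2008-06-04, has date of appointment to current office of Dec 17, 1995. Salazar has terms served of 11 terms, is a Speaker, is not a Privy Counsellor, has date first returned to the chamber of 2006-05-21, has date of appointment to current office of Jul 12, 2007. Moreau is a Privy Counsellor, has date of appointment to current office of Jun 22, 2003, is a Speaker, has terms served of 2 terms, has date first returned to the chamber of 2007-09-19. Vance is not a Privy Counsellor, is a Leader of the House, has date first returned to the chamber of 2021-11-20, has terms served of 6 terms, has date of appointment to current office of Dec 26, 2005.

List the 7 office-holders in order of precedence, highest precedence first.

By terms served (higher first): Salazar (11 terms); then Leclerc (10 terms); then Fontaine and Vance (both 6 terms); then Ivanova (3 terms); then Espinoza and Moreau (both 2 terms).
Fontaine and Vance are each Leader of the House, so the next rule applies.
Among Fontaine and Vance, by date first returned to the chamber (earlier first): Fontaine (2015-06-20) before Vance (2021-11-20).
Espinoza and Moreau are each Speaker, so the next rule applies.
Among Espinoza and Moreau, by date first returned to the chamber (earlier first): Espinoza (1999-04-07) before Moreau (2007-09-19).
Full order: Salazar, Leclerc, Fontaine, Vance, Ivanova, Espinoza, Moreau.

Salazar, Leclerc, Fontaine, Vance, Ivanova, Espinoza, Moreau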